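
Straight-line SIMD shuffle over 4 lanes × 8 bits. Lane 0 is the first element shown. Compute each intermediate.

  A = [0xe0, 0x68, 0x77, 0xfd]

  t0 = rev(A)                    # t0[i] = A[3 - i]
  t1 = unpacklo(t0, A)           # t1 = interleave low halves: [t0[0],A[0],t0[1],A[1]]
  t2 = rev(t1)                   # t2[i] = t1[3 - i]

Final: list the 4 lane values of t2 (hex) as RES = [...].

RES = [0x68, 0x77, 0xe0, 0xfd]

→ t0 |fd|77|68|e0|
→ t1 |fd|e0|77|68|
→ t2 |68|77|e0|fd|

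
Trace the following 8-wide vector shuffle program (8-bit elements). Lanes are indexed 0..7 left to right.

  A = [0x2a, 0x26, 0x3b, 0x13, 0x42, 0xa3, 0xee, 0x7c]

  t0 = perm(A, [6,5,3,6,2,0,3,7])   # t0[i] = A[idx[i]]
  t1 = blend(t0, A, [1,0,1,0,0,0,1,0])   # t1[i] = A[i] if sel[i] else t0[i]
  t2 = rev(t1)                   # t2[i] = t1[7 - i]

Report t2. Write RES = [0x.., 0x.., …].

  t0: ee a3 13 ee 3b 2a 13 7c
  t1: 2a a3 3b ee 3b 2a ee 7c
  t2: 7c ee 2a 3b ee 3b a3 2a

RES = [0x7c, 0xee, 0x2a, 0x3b, 0xee, 0x3b, 0xa3, 0x2a]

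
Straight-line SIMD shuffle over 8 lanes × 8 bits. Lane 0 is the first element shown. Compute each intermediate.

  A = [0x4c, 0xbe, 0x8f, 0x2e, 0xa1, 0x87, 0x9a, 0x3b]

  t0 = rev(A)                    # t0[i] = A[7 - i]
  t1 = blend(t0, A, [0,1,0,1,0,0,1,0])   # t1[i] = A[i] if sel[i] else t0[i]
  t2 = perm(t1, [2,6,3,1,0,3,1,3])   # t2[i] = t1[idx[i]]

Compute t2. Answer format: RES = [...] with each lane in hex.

RES = [0x87, 0x9a, 0x2e, 0xbe, 0x3b, 0x2e, 0xbe, 0x2e]

t0 = [0x3b, 0x9a, 0x87, 0xa1, 0x2e, 0x8f, 0xbe, 0x4c]
t1 = [0x3b, 0xbe, 0x87, 0x2e, 0x2e, 0x8f, 0x9a, 0x4c]
t2 = [0x87, 0x9a, 0x2e, 0xbe, 0x3b, 0x2e, 0xbe, 0x2e]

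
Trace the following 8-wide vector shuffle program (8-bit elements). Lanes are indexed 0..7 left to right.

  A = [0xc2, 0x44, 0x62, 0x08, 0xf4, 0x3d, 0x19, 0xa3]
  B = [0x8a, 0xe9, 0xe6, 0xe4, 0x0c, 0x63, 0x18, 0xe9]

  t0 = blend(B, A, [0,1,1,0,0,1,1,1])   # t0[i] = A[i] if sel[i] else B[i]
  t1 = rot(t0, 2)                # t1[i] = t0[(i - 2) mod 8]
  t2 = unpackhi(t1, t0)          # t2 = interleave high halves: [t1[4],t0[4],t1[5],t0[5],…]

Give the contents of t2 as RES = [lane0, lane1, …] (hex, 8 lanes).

RES = [ 0x62  0x0c  0xe4  0x3d  0x0c  0x19  0x3d  0xa3 ]

  t0: 8a 44 62 e4 0c 3d 19 a3
  t1: 19 a3 8a 44 62 e4 0c 3d
  t2: 62 0c e4 3d 0c 19 3d a3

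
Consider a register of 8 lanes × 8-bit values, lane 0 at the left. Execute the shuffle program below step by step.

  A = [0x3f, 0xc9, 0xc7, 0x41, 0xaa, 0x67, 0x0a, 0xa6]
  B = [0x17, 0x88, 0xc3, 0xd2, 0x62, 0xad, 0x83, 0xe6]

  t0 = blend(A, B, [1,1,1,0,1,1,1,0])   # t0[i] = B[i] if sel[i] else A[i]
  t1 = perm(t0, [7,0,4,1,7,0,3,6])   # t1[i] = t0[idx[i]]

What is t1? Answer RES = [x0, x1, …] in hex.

RES = [ 0xa6  0x17  0x62  0x88  0xa6  0x17  0x41  0x83 ]

t0 = [0x17, 0x88, 0xc3, 0x41, 0x62, 0xad, 0x83, 0xa6]
t1 = [0xa6, 0x17, 0x62, 0x88, 0xa6, 0x17, 0x41, 0x83]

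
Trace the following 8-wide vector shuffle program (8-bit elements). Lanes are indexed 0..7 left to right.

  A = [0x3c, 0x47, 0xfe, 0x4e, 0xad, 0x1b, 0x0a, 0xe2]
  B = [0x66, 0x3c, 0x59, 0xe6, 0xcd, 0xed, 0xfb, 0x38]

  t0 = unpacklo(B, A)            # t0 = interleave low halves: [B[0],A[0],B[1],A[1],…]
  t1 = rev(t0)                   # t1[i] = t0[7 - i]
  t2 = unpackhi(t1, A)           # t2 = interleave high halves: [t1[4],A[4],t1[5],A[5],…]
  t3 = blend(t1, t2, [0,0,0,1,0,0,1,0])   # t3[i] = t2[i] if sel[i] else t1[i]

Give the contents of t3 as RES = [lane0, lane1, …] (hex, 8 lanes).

  t0: 66 3c 3c 47 59 fe e6 4e
  t1: 4e e6 fe 59 47 3c 3c 66
  t2: 47 ad 3c 1b 3c 0a 66 e2
  t3: 4e e6 fe 1b 47 3c 66 66

RES = [ 0x4e  0xe6  0xfe  0x1b  0x47  0x3c  0x66  0x66 ]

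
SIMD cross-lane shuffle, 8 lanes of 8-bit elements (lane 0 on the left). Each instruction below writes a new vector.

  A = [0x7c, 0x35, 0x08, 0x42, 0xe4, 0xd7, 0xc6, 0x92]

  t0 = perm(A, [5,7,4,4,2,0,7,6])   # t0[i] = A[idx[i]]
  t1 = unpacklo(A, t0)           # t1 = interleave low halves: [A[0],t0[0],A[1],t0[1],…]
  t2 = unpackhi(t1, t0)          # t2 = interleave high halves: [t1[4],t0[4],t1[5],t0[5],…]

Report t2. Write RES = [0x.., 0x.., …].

RES = [ 0x08  0x08  0xe4  0x7c  0x42  0x92  0xe4  0xc6 ]

→ t0 |d7|92|e4|e4|08|7c|92|c6|
→ t1 |7c|d7|35|92|08|e4|42|e4|
→ t2 |08|08|e4|7c|42|92|e4|c6|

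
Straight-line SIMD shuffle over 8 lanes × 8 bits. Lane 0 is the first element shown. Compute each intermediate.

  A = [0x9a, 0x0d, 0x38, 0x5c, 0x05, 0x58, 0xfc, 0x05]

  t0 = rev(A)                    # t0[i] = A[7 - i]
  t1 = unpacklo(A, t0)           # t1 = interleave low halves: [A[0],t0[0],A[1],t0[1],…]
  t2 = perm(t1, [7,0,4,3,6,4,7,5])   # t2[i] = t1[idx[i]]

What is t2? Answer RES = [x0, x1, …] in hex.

→ t0 |05|fc|58|05|5c|38|0d|9a|
→ t1 |9a|05|0d|fc|38|58|5c|05|
→ t2 |05|9a|38|fc|5c|38|05|58|

RES = [0x05, 0x9a, 0x38, 0xfc, 0x5c, 0x38, 0x05, 0x58]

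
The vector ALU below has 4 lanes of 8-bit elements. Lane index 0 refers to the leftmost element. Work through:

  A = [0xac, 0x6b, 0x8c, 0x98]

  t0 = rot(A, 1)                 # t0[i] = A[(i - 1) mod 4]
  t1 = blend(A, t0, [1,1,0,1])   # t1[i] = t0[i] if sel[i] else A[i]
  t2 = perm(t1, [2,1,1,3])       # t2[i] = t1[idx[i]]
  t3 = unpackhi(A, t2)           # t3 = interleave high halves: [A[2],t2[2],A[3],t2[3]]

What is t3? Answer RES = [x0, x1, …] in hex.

  t0: 98 ac 6b 8c
  t1: 98 ac 8c 8c
  t2: 8c ac ac 8c
  t3: 8c ac 98 8c

RES = [0x8c, 0xac, 0x98, 0x8c]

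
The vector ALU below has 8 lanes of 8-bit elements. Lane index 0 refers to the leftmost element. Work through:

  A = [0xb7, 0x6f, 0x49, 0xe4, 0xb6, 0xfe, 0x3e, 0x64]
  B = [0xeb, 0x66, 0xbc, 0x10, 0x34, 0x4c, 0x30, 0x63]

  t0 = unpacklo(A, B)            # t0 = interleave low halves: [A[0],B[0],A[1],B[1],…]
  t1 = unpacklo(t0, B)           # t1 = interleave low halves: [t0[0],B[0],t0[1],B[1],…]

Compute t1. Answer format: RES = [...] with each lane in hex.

RES = [0xb7, 0xeb, 0xeb, 0x66, 0x6f, 0xbc, 0x66, 0x10]

t0 = [0xb7, 0xeb, 0x6f, 0x66, 0x49, 0xbc, 0xe4, 0x10]
t1 = [0xb7, 0xeb, 0xeb, 0x66, 0x6f, 0xbc, 0x66, 0x10]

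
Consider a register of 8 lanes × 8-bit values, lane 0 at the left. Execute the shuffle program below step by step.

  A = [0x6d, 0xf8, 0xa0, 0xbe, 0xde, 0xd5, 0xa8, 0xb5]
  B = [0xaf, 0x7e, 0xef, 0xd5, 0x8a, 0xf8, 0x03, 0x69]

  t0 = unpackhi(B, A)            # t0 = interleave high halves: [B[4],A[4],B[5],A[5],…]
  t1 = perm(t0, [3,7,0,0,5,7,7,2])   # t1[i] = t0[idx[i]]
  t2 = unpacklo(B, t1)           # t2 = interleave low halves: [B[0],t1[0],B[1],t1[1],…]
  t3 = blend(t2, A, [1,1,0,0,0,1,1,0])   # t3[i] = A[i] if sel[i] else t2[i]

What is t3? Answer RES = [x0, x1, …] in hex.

RES = [0x6d, 0xf8, 0x7e, 0xb5, 0xef, 0xd5, 0xa8, 0x8a]

  t0: 8a de f8 d5 03 a8 69 b5
  t1: d5 b5 8a 8a a8 b5 b5 f8
  t2: af d5 7e b5 ef 8a d5 8a
  t3: 6d f8 7e b5 ef d5 a8 8a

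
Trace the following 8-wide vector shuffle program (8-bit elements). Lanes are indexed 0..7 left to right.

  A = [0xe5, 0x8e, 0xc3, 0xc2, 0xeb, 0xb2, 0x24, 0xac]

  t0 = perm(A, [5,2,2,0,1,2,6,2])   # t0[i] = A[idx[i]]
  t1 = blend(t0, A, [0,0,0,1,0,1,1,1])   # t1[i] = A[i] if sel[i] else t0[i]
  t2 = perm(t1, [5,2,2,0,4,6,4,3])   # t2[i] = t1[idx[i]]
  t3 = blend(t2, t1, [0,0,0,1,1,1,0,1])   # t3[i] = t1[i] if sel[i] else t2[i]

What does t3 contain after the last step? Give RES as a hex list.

→ t0 |b2|c3|c3|e5|8e|c3|24|c3|
→ t1 |b2|c3|c3|c2|8e|b2|24|ac|
→ t2 |b2|c3|c3|b2|8e|24|8e|c2|
→ t3 |b2|c3|c3|c2|8e|b2|8e|ac|

RES = [0xb2, 0xc3, 0xc3, 0xc2, 0x8e, 0xb2, 0x8e, 0xac]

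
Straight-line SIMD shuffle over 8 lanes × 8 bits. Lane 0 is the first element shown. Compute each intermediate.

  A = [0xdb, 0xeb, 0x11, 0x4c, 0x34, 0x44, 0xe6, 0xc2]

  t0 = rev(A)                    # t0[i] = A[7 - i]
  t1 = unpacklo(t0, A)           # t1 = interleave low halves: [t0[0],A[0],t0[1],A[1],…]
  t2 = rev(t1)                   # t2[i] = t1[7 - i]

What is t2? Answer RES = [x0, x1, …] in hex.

  t0: c2 e6 44 34 4c 11 eb db
  t1: c2 db e6 eb 44 11 34 4c
  t2: 4c 34 11 44 eb e6 db c2

RES = [ 0x4c  0x34  0x11  0x44  0xeb  0xe6  0xdb  0xc2 ]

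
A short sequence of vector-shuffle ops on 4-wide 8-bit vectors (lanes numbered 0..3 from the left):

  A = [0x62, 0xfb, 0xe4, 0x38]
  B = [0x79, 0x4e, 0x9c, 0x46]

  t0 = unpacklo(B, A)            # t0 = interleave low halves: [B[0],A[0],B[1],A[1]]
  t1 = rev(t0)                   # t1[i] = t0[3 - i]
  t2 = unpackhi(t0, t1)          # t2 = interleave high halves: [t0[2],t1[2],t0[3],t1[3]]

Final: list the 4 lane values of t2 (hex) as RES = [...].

t0 = [0x79, 0x62, 0x4e, 0xfb]
t1 = [0xfb, 0x4e, 0x62, 0x79]
t2 = [0x4e, 0x62, 0xfb, 0x79]

RES = [0x4e, 0x62, 0xfb, 0x79]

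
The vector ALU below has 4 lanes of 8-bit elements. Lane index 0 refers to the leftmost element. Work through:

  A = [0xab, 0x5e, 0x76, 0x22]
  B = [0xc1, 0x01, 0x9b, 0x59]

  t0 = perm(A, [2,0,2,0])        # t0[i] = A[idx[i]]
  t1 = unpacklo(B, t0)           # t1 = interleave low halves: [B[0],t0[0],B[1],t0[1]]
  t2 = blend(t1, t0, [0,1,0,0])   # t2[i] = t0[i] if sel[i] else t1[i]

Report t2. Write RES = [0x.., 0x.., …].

  t0: 76 ab 76 ab
  t1: c1 76 01 ab
  t2: c1 ab 01 ab

RES = [ 0xc1  0xab  0x01  0xab ]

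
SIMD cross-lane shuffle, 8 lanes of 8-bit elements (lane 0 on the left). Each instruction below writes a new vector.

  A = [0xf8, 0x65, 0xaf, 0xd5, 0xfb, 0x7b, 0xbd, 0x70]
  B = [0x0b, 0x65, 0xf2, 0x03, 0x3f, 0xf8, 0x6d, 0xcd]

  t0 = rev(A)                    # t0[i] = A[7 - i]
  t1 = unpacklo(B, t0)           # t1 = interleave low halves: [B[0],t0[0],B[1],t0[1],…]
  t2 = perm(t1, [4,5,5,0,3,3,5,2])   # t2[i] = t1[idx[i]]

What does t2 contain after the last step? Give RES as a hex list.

  t0: 70 bd 7b fb d5 af 65 f8
  t1: 0b 70 65 bd f2 7b 03 fb
  t2: f2 7b 7b 0b bd bd 7b 65

RES = [ 0xf2  0x7b  0x7b  0x0b  0xbd  0xbd  0x7b  0x65 ]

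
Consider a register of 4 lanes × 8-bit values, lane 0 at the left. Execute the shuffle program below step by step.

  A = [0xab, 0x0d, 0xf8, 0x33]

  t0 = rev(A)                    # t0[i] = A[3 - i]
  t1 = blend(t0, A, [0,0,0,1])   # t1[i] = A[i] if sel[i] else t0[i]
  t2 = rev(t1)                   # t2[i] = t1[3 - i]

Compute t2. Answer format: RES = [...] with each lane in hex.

RES = [0x33, 0x0d, 0xf8, 0x33]

  t0: 33 f8 0d ab
  t1: 33 f8 0d 33
  t2: 33 0d f8 33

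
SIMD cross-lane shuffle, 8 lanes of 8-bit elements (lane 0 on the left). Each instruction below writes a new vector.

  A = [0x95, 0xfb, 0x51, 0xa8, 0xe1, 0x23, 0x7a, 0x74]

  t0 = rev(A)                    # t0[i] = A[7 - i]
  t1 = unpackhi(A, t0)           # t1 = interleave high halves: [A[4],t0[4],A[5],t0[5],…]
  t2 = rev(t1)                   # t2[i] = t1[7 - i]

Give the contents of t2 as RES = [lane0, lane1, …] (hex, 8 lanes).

RES = [0x95, 0x74, 0xfb, 0x7a, 0x51, 0x23, 0xa8, 0xe1]

→ t0 |74|7a|23|e1|a8|51|fb|95|
→ t1 |e1|a8|23|51|7a|fb|74|95|
→ t2 |95|74|fb|7a|51|23|a8|e1|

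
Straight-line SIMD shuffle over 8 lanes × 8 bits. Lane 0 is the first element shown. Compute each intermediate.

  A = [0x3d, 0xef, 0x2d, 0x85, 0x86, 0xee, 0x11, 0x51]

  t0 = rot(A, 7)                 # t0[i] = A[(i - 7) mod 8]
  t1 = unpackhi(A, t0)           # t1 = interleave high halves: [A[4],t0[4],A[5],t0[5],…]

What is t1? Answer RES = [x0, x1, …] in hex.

RES = [0x86, 0xee, 0xee, 0x11, 0x11, 0x51, 0x51, 0x3d]

t0 = [0xef, 0x2d, 0x85, 0x86, 0xee, 0x11, 0x51, 0x3d]
t1 = [0x86, 0xee, 0xee, 0x11, 0x11, 0x51, 0x51, 0x3d]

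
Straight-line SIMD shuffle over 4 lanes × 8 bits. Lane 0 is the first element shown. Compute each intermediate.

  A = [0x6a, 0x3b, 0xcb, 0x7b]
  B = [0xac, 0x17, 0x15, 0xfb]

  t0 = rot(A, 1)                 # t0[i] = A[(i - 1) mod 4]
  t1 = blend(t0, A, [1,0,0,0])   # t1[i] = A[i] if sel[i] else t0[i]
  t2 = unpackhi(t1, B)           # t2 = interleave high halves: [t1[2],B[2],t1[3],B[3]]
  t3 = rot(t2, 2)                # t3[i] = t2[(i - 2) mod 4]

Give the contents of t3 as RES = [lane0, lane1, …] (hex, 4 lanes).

RES = [0xcb, 0xfb, 0x3b, 0x15]

t0 = [0x7b, 0x6a, 0x3b, 0xcb]
t1 = [0x6a, 0x6a, 0x3b, 0xcb]
t2 = [0x3b, 0x15, 0xcb, 0xfb]
t3 = [0xcb, 0xfb, 0x3b, 0x15]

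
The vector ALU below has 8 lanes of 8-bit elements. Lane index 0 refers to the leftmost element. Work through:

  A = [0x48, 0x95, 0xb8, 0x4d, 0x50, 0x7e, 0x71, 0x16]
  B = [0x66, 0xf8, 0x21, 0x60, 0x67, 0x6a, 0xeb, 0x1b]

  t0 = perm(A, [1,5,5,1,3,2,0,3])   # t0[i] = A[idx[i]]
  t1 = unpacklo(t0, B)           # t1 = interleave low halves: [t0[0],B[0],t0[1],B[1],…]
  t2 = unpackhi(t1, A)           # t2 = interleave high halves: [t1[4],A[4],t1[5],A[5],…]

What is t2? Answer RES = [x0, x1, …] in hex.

  t0: 95 7e 7e 95 4d b8 48 4d
  t1: 95 66 7e f8 7e 21 95 60
  t2: 7e 50 21 7e 95 71 60 16

RES = [ 0x7e  0x50  0x21  0x7e  0x95  0x71  0x60  0x16 ]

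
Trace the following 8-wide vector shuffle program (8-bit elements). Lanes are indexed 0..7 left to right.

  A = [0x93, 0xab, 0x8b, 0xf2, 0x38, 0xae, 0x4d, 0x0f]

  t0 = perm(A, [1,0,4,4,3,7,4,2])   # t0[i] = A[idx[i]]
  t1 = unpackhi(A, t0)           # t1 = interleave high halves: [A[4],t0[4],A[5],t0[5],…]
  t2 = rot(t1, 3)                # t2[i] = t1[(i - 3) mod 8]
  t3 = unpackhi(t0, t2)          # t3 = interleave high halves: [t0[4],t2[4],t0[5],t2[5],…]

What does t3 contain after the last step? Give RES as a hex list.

  t0: ab 93 38 38 f2 0f 38 8b
  t1: 38 f2 ae 0f 4d 38 0f 8b
  t2: 38 0f 8b 38 f2 ae 0f 4d
  t3: f2 f2 0f ae 38 0f 8b 4d

RES = [0xf2, 0xf2, 0x0f, 0xae, 0x38, 0x0f, 0x8b, 0x4d]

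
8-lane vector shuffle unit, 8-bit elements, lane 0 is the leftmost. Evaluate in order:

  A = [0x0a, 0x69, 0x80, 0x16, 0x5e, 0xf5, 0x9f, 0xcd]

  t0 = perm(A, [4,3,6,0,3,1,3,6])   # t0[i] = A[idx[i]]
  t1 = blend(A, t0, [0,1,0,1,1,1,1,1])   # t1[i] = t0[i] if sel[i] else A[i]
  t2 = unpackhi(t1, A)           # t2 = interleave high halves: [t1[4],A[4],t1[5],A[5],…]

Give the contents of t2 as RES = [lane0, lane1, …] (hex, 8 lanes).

RES = [0x16, 0x5e, 0x69, 0xf5, 0x16, 0x9f, 0x9f, 0xcd]

  t0: 5e 16 9f 0a 16 69 16 9f
  t1: 0a 16 80 0a 16 69 16 9f
  t2: 16 5e 69 f5 16 9f 9f cd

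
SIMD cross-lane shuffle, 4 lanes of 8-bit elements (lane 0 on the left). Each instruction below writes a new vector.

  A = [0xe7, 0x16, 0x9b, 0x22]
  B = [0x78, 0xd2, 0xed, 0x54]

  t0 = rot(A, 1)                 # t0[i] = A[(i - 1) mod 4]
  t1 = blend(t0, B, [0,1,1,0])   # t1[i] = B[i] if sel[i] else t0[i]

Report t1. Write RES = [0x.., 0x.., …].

t0 = [0x22, 0xe7, 0x16, 0x9b]
t1 = [0x22, 0xd2, 0xed, 0x9b]

RES = [ 0x22  0xd2  0xed  0x9b ]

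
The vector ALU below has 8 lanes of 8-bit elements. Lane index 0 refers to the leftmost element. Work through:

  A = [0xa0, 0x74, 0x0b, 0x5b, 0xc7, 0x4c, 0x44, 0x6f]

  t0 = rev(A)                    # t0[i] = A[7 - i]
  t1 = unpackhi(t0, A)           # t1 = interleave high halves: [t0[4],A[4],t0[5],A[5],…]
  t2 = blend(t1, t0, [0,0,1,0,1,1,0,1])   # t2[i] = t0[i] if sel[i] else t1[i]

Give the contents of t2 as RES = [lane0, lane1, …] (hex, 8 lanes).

t0 = [0x6f, 0x44, 0x4c, 0xc7, 0x5b, 0x0b, 0x74, 0xa0]
t1 = [0x5b, 0xc7, 0x0b, 0x4c, 0x74, 0x44, 0xa0, 0x6f]
t2 = [0x5b, 0xc7, 0x4c, 0x4c, 0x5b, 0x0b, 0xa0, 0xa0]

RES = [0x5b, 0xc7, 0x4c, 0x4c, 0x5b, 0x0b, 0xa0, 0xa0]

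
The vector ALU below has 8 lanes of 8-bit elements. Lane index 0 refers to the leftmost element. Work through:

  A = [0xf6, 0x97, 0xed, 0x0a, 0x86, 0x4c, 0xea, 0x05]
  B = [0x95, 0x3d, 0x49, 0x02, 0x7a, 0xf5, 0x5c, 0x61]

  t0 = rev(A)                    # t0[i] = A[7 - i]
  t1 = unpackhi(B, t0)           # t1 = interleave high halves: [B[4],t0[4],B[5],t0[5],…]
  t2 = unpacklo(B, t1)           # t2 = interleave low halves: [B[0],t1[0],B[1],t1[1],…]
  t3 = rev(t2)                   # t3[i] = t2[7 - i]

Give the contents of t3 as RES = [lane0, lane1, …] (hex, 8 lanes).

  t0: 05 ea 4c 86 0a ed 97 f6
  t1: 7a 0a f5 ed 5c 97 61 f6
  t2: 95 7a 3d 0a 49 f5 02 ed
  t3: ed 02 f5 49 0a 3d 7a 95

RES = [ 0xed  0x02  0xf5  0x49  0x0a  0x3d  0x7a  0x95 ]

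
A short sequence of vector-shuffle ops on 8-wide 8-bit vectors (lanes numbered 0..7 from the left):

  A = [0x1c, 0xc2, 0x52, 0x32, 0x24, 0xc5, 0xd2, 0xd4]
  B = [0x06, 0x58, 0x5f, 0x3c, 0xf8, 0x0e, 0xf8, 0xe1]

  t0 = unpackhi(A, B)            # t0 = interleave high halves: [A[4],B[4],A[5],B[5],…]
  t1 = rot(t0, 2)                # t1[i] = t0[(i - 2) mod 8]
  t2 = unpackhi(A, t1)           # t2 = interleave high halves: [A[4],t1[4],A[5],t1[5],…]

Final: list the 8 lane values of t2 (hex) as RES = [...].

t0 = [0x24, 0xf8, 0xc5, 0x0e, 0xd2, 0xf8, 0xd4, 0xe1]
t1 = [0xd4, 0xe1, 0x24, 0xf8, 0xc5, 0x0e, 0xd2, 0xf8]
t2 = [0x24, 0xc5, 0xc5, 0x0e, 0xd2, 0xd2, 0xd4, 0xf8]

RES = [ 0x24  0xc5  0xc5  0x0e  0xd2  0xd2  0xd4  0xf8 ]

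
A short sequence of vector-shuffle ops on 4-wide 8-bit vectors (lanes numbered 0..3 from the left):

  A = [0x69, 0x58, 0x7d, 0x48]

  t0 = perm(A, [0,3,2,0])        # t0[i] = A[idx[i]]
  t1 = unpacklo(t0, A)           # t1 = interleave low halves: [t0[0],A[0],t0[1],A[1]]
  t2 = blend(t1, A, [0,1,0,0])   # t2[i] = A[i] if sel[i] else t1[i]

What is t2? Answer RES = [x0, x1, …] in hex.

t0 = [0x69, 0x48, 0x7d, 0x69]
t1 = [0x69, 0x69, 0x48, 0x58]
t2 = [0x69, 0x58, 0x48, 0x58]

RES = [0x69, 0x58, 0x48, 0x58]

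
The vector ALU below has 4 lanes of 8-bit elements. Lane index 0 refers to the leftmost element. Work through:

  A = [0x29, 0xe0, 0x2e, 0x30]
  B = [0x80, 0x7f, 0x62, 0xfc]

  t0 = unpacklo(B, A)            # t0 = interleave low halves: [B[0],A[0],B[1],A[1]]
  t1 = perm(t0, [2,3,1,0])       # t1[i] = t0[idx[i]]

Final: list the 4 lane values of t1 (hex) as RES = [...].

RES = [ 0x7f  0xe0  0x29  0x80 ]

t0 = [0x80, 0x29, 0x7f, 0xe0]
t1 = [0x7f, 0xe0, 0x29, 0x80]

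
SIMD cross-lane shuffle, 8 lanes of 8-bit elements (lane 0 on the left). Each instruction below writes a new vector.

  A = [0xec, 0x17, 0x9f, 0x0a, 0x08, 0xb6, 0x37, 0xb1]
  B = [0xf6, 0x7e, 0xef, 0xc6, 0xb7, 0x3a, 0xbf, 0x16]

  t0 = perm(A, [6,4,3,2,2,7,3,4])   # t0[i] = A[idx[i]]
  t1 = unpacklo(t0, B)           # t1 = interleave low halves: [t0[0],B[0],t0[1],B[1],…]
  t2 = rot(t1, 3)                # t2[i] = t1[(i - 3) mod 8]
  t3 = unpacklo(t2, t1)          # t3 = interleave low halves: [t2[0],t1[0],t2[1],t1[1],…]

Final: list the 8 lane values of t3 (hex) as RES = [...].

t0 = [0x37, 0x08, 0x0a, 0x9f, 0x9f, 0xb1, 0x0a, 0x08]
t1 = [0x37, 0xf6, 0x08, 0x7e, 0x0a, 0xef, 0x9f, 0xc6]
t2 = [0xef, 0x9f, 0xc6, 0x37, 0xf6, 0x08, 0x7e, 0x0a]
t3 = [0xef, 0x37, 0x9f, 0xf6, 0xc6, 0x08, 0x37, 0x7e]

RES = [0xef, 0x37, 0x9f, 0xf6, 0xc6, 0x08, 0x37, 0x7e]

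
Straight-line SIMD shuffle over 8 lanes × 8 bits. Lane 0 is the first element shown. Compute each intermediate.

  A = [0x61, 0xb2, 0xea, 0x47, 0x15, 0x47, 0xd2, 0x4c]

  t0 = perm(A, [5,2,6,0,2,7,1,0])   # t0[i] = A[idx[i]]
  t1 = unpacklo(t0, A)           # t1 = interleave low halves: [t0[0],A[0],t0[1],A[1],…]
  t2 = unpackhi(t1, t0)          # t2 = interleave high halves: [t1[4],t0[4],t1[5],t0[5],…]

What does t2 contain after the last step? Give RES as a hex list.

→ t0 |47|ea|d2|61|ea|4c|b2|61|
→ t1 |47|61|ea|b2|d2|ea|61|47|
→ t2 |d2|ea|ea|4c|61|b2|47|61|

RES = [0xd2, 0xea, 0xea, 0x4c, 0x61, 0xb2, 0x47, 0x61]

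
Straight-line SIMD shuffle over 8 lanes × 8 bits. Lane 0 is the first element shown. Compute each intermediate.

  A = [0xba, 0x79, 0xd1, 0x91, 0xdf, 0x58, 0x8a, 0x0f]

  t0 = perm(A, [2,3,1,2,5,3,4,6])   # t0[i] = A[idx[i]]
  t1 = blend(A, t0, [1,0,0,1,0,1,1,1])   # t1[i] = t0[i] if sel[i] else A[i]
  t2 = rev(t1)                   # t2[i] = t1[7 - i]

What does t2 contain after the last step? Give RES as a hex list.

RES = [0x8a, 0xdf, 0x91, 0xdf, 0xd1, 0xd1, 0x79, 0xd1]

→ t0 |d1|91|79|d1|58|91|df|8a|
→ t1 |d1|79|d1|d1|df|91|df|8a|
→ t2 |8a|df|91|df|d1|d1|79|d1|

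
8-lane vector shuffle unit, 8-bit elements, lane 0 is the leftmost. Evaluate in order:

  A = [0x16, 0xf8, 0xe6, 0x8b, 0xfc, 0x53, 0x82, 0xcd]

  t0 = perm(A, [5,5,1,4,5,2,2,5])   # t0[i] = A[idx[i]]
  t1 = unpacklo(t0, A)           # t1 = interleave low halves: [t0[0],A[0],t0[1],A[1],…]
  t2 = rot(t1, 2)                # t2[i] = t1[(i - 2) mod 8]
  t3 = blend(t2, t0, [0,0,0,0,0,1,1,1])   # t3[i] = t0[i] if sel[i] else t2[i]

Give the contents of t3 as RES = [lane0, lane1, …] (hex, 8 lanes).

→ t0 |53|53|f8|fc|53|e6|e6|53|
→ t1 |53|16|53|f8|f8|e6|fc|8b|
→ t2 |fc|8b|53|16|53|f8|f8|e6|
→ t3 |fc|8b|53|16|53|e6|e6|53|

RES = [0xfc, 0x8b, 0x53, 0x16, 0x53, 0xe6, 0xe6, 0x53]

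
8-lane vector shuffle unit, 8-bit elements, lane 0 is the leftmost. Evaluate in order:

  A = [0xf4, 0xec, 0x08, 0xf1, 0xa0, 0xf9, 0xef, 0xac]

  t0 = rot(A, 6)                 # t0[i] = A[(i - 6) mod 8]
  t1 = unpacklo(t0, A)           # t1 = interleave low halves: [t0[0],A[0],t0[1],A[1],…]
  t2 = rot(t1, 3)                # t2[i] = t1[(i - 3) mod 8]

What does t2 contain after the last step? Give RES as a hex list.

RES = [0x08, 0xf9, 0xf1, 0x08, 0xf4, 0xf1, 0xec, 0xa0]

→ t0 |08|f1|a0|f9|ef|ac|f4|ec|
→ t1 |08|f4|f1|ec|a0|08|f9|f1|
→ t2 |08|f9|f1|08|f4|f1|ec|a0|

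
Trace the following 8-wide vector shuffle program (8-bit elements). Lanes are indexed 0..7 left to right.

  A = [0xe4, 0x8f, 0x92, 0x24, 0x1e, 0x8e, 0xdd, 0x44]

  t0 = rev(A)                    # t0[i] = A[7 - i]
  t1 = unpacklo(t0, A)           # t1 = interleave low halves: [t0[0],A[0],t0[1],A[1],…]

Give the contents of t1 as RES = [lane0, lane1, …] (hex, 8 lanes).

→ t0 |44|dd|8e|1e|24|92|8f|e4|
→ t1 |44|e4|dd|8f|8e|92|1e|24|

RES = [0x44, 0xe4, 0xdd, 0x8f, 0x8e, 0x92, 0x1e, 0x24]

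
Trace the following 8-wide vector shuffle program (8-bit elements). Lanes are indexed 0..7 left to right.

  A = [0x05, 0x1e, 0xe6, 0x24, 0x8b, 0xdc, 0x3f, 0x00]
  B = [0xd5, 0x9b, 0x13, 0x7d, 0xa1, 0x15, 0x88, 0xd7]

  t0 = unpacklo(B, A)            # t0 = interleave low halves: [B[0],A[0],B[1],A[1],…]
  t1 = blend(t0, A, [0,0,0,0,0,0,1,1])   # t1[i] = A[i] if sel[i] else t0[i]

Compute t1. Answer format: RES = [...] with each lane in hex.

RES = [ 0xd5  0x05  0x9b  0x1e  0x13  0xe6  0x3f  0x00 ]

→ t0 |d5|05|9b|1e|13|e6|7d|24|
→ t1 |d5|05|9b|1e|13|e6|3f|00|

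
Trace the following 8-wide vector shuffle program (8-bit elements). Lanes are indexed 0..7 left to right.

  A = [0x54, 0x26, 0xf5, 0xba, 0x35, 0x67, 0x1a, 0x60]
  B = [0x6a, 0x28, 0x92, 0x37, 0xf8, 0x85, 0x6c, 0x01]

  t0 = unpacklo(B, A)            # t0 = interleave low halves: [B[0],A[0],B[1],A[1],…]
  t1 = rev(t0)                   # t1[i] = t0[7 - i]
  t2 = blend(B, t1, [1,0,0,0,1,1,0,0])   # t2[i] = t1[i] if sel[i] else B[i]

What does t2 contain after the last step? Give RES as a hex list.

→ t0 |6a|54|28|26|92|f5|37|ba|
→ t1 |ba|37|f5|92|26|28|54|6a|
→ t2 |ba|28|92|37|26|28|6c|01|

RES = [ 0xba  0x28  0x92  0x37  0x26  0x28  0x6c  0x01 ]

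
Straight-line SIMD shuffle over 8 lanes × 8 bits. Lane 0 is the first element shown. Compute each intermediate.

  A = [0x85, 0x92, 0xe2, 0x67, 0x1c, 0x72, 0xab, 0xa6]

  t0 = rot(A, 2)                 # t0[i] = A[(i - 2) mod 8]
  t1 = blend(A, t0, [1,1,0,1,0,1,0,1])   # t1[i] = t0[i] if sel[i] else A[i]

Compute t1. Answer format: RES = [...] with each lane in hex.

RES = [0xab, 0xa6, 0xe2, 0x92, 0x1c, 0x67, 0xab, 0x72]

t0 = [0xab, 0xa6, 0x85, 0x92, 0xe2, 0x67, 0x1c, 0x72]
t1 = [0xab, 0xa6, 0xe2, 0x92, 0x1c, 0x67, 0xab, 0x72]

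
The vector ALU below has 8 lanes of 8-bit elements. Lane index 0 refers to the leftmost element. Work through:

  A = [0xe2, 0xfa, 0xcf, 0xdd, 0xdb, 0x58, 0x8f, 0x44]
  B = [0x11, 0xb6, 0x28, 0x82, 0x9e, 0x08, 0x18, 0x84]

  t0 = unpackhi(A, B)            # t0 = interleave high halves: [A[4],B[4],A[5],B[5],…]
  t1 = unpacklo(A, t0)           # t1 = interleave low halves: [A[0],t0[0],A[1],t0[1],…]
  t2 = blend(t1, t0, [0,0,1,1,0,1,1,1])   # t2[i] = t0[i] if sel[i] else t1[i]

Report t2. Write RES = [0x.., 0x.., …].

t0 = [0xdb, 0x9e, 0x58, 0x08, 0x8f, 0x18, 0x44, 0x84]
t1 = [0xe2, 0xdb, 0xfa, 0x9e, 0xcf, 0x58, 0xdd, 0x08]
t2 = [0xe2, 0xdb, 0x58, 0x08, 0xcf, 0x18, 0x44, 0x84]

RES = [ 0xe2  0xdb  0x58  0x08  0xcf  0x18  0x44  0x84 ]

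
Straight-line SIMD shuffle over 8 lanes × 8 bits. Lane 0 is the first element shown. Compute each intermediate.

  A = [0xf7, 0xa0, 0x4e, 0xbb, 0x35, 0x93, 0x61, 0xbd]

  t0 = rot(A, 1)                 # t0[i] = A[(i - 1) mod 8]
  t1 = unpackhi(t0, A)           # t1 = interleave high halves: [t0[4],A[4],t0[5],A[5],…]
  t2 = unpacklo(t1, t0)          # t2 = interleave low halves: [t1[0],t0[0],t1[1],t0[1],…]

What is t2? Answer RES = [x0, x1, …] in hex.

RES = [ 0xbb  0xbd  0x35  0xf7  0x35  0xa0  0x93  0x4e ]

  t0: bd f7 a0 4e bb 35 93 61
  t1: bb 35 35 93 93 61 61 bd
  t2: bb bd 35 f7 35 a0 93 4e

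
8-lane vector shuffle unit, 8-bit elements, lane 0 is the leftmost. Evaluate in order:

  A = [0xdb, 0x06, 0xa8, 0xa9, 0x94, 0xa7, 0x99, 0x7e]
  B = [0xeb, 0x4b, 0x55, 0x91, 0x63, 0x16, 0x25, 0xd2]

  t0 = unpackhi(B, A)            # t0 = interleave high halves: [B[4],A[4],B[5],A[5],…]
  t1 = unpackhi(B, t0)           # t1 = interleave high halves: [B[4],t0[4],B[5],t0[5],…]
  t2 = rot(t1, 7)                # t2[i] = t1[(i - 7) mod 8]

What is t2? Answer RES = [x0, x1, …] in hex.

RES = [0x25, 0x16, 0x99, 0x25, 0xd2, 0xd2, 0x7e, 0x63]

→ t0 |63|94|16|a7|25|99|d2|7e|
→ t1 |63|25|16|99|25|d2|d2|7e|
→ t2 |25|16|99|25|d2|d2|7e|63|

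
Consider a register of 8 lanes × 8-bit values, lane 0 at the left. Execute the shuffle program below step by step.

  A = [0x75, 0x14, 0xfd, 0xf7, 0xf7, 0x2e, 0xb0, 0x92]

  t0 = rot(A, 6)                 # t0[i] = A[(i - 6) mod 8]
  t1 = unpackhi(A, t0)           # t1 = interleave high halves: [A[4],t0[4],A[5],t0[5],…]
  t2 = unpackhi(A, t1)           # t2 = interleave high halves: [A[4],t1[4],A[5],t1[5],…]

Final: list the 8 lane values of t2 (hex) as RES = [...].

  t0: fd f7 f7 2e b0 92 75 14
  t1: f7 b0 2e 92 b0 75 92 14
  t2: f7 b0 2e 75 b0 92 92 14

RES = [0xf7, 0xb0, 0x2e, 0x75, 0xb0, 0x92, 0x92, 0x14]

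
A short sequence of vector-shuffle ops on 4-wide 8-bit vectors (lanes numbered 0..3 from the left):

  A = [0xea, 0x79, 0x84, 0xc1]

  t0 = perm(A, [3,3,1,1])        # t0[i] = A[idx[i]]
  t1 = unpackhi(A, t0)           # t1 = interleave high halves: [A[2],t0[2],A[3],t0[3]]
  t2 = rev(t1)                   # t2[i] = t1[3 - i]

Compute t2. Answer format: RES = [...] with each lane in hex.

t0 = [0xc1, 0xc1, 0x79, 0x79]
t1 = [0x84, 0x79, 0xc1, 0x79]
t2 = [0x79, 0xc1, 0x79, 0x84]

RES = [0x79, 0xc1, 0x79, 0x84]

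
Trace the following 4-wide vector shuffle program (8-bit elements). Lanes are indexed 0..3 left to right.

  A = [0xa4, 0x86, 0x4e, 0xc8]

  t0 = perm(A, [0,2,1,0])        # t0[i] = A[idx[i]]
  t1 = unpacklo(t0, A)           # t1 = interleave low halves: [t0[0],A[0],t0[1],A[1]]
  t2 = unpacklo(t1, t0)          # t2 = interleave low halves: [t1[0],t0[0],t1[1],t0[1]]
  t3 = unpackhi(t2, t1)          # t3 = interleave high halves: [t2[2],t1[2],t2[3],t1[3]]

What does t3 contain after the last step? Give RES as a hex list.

t0 = [0xa4, 0x4e, 0x86, 0xa4]
t1 = [0xa4, 0xa4, 0x4e, 0x86]
t2 = [0xa4, 0xa4, 0xa4, 0x4e]
t3 = [0xa4, 0x4e, 0x4e, 0x86]

RES = [ 0xa4  0x4e  0x4e  0x86 ]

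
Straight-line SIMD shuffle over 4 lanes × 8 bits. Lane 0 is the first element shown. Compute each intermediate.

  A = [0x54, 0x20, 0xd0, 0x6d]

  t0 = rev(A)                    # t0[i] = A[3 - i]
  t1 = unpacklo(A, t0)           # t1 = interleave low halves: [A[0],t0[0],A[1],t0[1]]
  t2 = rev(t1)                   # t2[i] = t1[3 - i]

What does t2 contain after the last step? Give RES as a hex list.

RES = [0xd0, 0x20, 0x6d, 0x54]

t0 = [0x6d, 0xd0, 0x20, 0x54]
t1 = [0x54, 0x6d, 0x20, 0xd0]
t2 = [0xd0, 0x20, 0x6d, 0x54]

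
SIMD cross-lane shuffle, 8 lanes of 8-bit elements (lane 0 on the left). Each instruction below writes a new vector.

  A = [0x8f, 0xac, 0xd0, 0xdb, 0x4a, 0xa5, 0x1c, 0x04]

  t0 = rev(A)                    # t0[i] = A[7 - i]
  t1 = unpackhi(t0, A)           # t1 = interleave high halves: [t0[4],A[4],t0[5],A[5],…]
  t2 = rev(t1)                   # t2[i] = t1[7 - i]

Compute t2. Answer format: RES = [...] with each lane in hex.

RES = [0x04, 0x8f, 0x1c, 0xac, 0xa5, 0xd0, 0x4a, 0xdb]

t0 = [0x04, 0x1c, 0xa5, 0x4a, 0xdb, 0xd0, 0xac, 0x8f]
t1 = [0xdb, 0x4a, 0xd0, 0xa5, 0xac, 0x1c, 0x8f, 0x04]
t2 = [0x04, 0x8f, 0x1c, 0xac, 0xa5, 0xd0, 0x4a, 0xdb]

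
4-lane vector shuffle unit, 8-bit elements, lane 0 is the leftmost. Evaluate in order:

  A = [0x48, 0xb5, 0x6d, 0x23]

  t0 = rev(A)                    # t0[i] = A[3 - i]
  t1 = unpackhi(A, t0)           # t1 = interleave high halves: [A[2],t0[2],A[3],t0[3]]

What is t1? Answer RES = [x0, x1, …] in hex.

→ t0 |23|6d|b5|48|
→ t1 |6d|b5|23|48|

RES = [ 0x6d  0xb5  0x23  0x48 ]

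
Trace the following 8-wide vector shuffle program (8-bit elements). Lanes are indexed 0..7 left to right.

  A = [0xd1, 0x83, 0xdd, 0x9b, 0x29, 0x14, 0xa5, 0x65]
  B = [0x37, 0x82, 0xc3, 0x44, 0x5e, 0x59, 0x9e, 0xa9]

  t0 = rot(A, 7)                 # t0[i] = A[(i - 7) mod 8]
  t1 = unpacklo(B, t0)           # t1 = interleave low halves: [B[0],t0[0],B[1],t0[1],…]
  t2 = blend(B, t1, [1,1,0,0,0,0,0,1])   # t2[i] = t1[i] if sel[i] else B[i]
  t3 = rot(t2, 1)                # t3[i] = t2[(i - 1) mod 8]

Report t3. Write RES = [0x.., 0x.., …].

  t0: 83 dd 9b 29 14 a5 65 d1
  t1: 37 83 82 dd c3 9b 44 29
  t2: 37 83 c3 44 5e 59 9e 29
  t3: 29 37 83 c3 44 5e 59 9e

RES = [ 0x29  0x37  0x83  0xc3  0x44  0x5e  0x59  0x9e ]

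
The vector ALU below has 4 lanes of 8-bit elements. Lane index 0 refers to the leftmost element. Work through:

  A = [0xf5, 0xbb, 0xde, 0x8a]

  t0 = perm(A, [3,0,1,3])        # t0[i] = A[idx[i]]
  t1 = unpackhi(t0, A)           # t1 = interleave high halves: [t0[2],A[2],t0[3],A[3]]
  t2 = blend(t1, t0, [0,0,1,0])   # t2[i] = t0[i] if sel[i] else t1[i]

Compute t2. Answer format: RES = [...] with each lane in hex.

RES = [0xbb, 0xde, 0xbb, 0x8a]

  t0: 8a f5 bb 8a
  t1: bb de 8a 8a
  t2: bb de bb 8a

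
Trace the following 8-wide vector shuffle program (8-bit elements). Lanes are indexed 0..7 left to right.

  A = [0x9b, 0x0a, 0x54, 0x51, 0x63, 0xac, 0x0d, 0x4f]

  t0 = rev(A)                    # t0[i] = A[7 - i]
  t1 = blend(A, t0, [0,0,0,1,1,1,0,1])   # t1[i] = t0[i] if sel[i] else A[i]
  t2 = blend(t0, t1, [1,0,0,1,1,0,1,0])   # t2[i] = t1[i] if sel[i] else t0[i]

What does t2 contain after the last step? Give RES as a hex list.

RES = [ 0x9b  0x0d  0xac  0x63  0x51  0x54  0x0d  0x9b ]

t0 = [0x4f, 0x0d, 0xac, 0x63, 0x51, 0x54, 0x0a, 0x9b]
t1 = [0x9b, 0x0a, 0x54, 0x63, 0x51, 0x54, 0x0d, 0x9b]
t2 = [0x9b, 0x0d, 0xac, 0x63, 0x51, 0x54, 0x0d, 0x9b]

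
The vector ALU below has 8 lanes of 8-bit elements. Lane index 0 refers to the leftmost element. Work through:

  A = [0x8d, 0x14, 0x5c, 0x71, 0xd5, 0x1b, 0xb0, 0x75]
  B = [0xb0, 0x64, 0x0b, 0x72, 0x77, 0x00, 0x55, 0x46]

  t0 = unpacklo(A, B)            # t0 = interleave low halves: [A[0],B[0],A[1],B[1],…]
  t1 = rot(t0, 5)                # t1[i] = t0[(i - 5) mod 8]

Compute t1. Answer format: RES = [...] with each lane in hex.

RES = [0x64, 0x5c, 0x0b, 0x71, 0x72, 0x8d, 0xb0, 0x14]

t0 = [0x8d, 0xb0, 0x14, 0x64, 0x5c, 0x0b, 0x71, 0x72]
t1 = [0x64, 0x5c, 0x0b, 0x71, 0x72, 0x8d, 0xb0, 0x14]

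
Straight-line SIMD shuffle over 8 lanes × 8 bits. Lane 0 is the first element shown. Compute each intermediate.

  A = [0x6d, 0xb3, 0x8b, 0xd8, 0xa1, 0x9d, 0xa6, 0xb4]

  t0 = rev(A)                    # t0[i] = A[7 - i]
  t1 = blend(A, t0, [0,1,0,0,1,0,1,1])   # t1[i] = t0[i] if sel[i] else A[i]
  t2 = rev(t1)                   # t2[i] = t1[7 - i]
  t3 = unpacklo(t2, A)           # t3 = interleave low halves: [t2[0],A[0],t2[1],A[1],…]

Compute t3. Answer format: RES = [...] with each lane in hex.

RES = [0x6d, 0x6d, 0xb3, 0xb3, 0x9d, 0x8b, 0xd8, 0xd8]

t0 = [0xb4, 0xa6, 0x9d, 0xa1, 0xd8, 0x8b, 0xb3, 0x6d]
t1 = [0x6d, 0xa6, 0x8b, 0xd8, 0xd8, 0x9d, 0xb3, 0x6d]
t2 = [0x6d, 0xb3, 0x9d, 0xd8, 0xd8, 0x8b, 0xa6, 0x6d]
t3 = [0x6d, 0x6d, 0xb3, 0xb3, 0x9d, 0x8b, 0xd8, 0xd8]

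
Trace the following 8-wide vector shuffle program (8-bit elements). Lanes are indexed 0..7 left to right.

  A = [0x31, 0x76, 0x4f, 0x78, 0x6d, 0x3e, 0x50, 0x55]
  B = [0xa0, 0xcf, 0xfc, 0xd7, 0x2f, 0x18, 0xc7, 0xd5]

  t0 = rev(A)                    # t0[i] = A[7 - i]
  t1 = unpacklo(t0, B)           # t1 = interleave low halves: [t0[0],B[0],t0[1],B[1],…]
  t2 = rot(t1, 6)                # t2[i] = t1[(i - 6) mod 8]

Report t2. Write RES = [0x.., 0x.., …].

→ t0 |55|50|3e|6d|78|4f|76|31|
→ t1 |55|a0|50|cf|3e|fc|6d|d7|
→ t2 |50|cf|3e|fc|6d|d7|55|a0|

RES = [0x50, 0xcf, 0x3e, 0xfc, 0x6d, 0xd7, 0x55, 0xa0]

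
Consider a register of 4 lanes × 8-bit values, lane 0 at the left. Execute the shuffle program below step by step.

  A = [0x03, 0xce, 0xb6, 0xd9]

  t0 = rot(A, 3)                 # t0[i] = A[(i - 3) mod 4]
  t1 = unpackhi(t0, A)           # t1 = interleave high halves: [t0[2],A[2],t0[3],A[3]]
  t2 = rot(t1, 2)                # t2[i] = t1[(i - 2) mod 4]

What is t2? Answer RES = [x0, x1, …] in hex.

RES = [0x03, 0xd9, 0xd9, 0xb6]

→ t0 |ce|b6|d9|03|
→ t1 |d9|b6|03|d9|
→ t2 |03|d9|d9|b6|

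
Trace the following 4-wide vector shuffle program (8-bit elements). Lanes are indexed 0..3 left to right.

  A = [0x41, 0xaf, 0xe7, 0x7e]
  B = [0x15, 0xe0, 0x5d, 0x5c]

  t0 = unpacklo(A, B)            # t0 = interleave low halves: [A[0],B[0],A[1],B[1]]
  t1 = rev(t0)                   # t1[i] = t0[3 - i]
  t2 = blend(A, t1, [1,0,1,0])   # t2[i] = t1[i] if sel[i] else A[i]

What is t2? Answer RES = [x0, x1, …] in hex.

RES = [ 0xe0  0xaf  0x15  0x7e ]

  t0: 41 15 af e0
  t1: e0 af 15 41
  t2: e0 af 15 7e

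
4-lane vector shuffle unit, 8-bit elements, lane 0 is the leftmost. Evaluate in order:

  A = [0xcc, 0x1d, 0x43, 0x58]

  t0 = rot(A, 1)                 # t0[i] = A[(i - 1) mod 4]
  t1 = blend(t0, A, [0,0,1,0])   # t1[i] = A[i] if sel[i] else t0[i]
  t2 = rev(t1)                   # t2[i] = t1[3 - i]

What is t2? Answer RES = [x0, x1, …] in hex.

RES = [ 0x43  0x43  0xcc  0x58 ]

t0 = [0x58, 0xcc, 0x1d, 0x43]
t1 = [0x58, 0xcc, 0x43, 0x43]
t2 = [0x43, 0x43, 0xcc, 0x58]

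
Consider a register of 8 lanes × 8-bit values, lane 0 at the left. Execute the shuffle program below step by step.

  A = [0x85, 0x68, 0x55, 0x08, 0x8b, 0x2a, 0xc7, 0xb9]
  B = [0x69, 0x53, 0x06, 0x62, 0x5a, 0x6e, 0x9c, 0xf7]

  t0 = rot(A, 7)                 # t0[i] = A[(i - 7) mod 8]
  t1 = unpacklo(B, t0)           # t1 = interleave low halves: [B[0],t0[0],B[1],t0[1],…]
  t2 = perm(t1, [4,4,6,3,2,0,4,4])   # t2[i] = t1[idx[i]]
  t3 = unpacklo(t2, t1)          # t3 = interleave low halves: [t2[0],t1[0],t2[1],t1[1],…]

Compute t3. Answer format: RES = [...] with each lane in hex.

RES = [ 0x06  0x69  0x06  0x68  0x62  0x53  0x55  0x55 ]

→ t0 |68|55|08|8b|2a|c7|b9|85|
→ t1 |69|68|53|55|06|08|62|8b|
→ t2 |06|06|62|55|53|69|06|06|
→ t3 |06|69|06|68|62|53|55|55|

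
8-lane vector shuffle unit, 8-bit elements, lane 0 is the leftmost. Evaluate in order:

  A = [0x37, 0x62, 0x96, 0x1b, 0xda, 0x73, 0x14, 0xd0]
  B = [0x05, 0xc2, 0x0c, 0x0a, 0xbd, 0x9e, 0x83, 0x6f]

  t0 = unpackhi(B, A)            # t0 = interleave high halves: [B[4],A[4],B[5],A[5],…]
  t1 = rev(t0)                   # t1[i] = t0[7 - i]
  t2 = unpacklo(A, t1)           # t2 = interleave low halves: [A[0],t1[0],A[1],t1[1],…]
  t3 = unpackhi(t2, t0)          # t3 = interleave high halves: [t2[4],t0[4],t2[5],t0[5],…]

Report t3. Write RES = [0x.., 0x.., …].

t0 = [0xbd, 0xda, 0x9e, 0x73, 0x83, 0x14, 0x6f, 0xd0]
t1 = [0xd0, 0x6f, 0x14, 0x83, 0x73, 0x9e, 0xda, 0xbd]
t2 = [0x37, 0xd0, 0x62, 0x6f, 0x96, 0x14, 0x1b, 0x83]
t3 = [0x96, 0x83, 0x14, 0x14, 0x1b, 0x6f, 0x83, 0xd0]

RES = [ 0x96  0x83  0x14  0x14  0x1b  0x6f  0x83  0xd0 ]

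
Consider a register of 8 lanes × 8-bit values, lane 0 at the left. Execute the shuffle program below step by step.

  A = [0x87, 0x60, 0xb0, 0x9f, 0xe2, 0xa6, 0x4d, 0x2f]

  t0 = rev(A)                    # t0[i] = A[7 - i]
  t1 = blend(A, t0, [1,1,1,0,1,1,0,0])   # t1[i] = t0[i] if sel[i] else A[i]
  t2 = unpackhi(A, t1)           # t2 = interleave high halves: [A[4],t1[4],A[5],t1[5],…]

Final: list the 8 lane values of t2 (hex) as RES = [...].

→ t0 |2f|4d|a6|e2|9f|b0|60|87|
→ t1 |2f|4d|a6|9f|9f|b0|4d|2f|
→ t2 |e2|9f|a6|b0|4d|4d|2f|2f|

RES = [ 0xe2  0x9f  0xa6  0xb0  0x4d  0x4d  0x2f  0x2f ]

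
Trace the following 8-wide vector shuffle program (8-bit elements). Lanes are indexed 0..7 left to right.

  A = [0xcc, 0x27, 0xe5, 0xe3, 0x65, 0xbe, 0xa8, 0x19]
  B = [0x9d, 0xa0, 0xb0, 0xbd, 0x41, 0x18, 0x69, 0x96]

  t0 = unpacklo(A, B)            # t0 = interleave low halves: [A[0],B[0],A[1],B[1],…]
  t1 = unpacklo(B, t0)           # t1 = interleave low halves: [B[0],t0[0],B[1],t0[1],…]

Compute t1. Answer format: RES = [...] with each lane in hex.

t0 = [0xcc, 0x9d, 0x27, 0xa0, 0xe5, 0xb0, 0xe3, 0xbd]
t1 = [0x9d, 0xcc, 0xa0, 0x9d, 0xb0, 0x27, 0xbd, 0xa0]

RES = [0x9d, 0xcc, 0xa0, 0x9d, 0xb0, 0x27, 0xbd, 0xa0]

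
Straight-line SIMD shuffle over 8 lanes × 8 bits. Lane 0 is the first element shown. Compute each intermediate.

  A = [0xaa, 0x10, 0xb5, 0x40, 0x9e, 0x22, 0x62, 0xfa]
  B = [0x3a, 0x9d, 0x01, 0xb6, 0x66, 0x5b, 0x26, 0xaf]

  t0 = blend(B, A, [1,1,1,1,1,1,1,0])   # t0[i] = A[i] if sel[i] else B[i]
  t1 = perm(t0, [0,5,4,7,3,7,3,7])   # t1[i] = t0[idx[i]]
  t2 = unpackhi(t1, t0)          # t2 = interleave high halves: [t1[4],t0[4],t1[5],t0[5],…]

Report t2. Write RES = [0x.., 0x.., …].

RES = [ 0x40  0x9e  0xaf  0x22  0x40  0x62  0xaf  0xaf ]

→ t0 |aa|10|b5|40|9e|22|62|af|
→ t1 |aa|22|9e|af|40|af|40|af|
→ t2 |40|9e|af|22|40|62|af|af|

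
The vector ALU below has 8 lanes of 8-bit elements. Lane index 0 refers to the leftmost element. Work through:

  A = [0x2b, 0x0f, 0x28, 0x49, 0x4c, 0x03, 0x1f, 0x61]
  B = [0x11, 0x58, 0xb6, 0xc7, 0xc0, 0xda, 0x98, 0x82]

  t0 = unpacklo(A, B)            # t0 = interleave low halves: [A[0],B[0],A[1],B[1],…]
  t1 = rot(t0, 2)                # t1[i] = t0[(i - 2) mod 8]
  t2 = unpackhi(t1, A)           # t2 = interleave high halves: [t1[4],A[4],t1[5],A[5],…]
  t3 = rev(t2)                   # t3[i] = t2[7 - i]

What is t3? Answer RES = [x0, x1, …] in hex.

  t0: 2b 11 0f 58 28 b6 49 c7
  t1: 49 c7 2b 11 0f 58 28 b6
  t2: 0f 4c 58 03 28 1f b6 61
  t3: 61 b6 1f 28 03 58 4c 0f

RES = [ 0x61  0xb6  0x1f  0x28  0x03  0x58  0x4c  0x0f ]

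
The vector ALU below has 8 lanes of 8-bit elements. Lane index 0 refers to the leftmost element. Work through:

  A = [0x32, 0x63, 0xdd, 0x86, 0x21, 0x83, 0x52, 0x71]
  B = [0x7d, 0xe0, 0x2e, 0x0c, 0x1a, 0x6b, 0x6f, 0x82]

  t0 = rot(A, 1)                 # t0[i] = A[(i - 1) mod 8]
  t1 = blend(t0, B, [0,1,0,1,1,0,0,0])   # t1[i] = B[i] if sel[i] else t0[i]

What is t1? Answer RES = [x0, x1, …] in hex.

→ t0 |71|32|63|dd|86|21|83|52|
→ t1 |71|e0|63|0c|1a|21|83|52|

RES = [0x71, 0xe0, 0x63, 0x0c, 0x1a, 0x21, 0x83, 0x52]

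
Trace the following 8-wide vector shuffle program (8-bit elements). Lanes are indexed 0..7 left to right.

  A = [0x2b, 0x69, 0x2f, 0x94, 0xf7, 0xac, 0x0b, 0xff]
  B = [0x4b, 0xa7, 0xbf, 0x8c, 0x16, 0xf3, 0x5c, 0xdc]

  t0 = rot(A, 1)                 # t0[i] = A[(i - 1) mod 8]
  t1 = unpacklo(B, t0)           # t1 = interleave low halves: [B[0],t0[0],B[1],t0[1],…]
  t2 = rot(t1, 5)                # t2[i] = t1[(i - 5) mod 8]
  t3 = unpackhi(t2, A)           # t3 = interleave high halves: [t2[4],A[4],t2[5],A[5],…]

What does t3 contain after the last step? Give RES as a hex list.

RES = [ 0x2f  0xf7  0x4b  0xac  0xff  0x0b  0xa7  0xff ]

t0 = [0xff, 0x2b, 0x69, 0x2f, 0x94, 0xf7, 0xac, 0x0b]
t1 = [0x4b, 0xff, 0xa7, 0x2b, 0xbf, 0x69, 0x8c, 0x2f]
t2 = [0x2b, 0xbf, 0x69, 0x8c, 0x2f, 0x4b, 0xff, 0xa7]
t3 = [0x2f, 0xf7, 0x4b, 0xac, 0xff, 0x0b, 0xa7, 0xff]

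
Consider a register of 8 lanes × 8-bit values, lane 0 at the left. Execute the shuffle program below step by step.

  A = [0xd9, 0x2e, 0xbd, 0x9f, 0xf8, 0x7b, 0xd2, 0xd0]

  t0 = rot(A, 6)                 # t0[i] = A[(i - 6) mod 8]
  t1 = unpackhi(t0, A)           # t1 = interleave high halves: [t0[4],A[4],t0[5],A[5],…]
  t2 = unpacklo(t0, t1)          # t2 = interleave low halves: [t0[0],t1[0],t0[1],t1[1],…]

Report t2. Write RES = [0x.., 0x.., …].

→ t0 |bd|9f|f8|7b|d2|d0|d9|2e|
→ t1 |d2|f8|d0|7b|d9|d2|2e|d0|
→ t2 |bd|d2|9f|f8|f8|d0|7b|7b|

RES = [0xbd, 0xd2, 0x9f, 0xf8, 0xf8, 0xd0, 0x7b, 0x7b]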